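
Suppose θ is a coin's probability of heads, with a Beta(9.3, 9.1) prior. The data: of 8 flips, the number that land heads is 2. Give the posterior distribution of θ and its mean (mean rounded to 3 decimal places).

The binomial likelihood is conjugate to the Beta prior: with 2 successes and 6 failures, the posterior is Beta(9.3+2, 9.1+6) = Beta(11.3, 15.1).
E[θ | data] = 11.3/(11.3+15.1) = 0.428.

Posterior: Beta(11.3, 15.1); mean ≈ 0.428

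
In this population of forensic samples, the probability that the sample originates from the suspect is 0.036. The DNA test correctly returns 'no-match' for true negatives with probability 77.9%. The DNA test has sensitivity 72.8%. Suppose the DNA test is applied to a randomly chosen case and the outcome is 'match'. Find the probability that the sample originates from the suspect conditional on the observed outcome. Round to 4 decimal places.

Let H be the event that the sample originates from the suspect. P(H) = 0.036, so P(¬H) = 0.964. With E the 'match' result, P(E|H) = 0.728 and P(E|¬H) = 0.221.
P(E) = 0.728·0.036 + 0.221·0.964 = 0.026208 + 0.21304 = 0.23925.
By Bayes' theorem, P(H|E) = 0.026208 / 0.23925 = 0.1095.

P(H | E) ≈ 0.1095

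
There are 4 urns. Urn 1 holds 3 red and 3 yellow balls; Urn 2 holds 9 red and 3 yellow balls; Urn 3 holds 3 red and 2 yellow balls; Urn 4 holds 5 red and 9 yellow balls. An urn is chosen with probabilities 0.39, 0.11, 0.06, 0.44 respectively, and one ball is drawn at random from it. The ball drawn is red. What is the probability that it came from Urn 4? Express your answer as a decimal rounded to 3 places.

Posterior probability ≈ 0.334

Tabulate prior·likelihood by source: [1] prior 0.39, lik 0.5, product 0.1950; [2] prior 0.11, lik 0.75, product 0.08250; [3] prior 0.06, lik 0.6, product 0.03600; [4] prior 0.44, lik 0.3571, product 0.1571.
Normalizing constant = 0.47064; the posterior for Urn 4 is its product over the sum, 0.1571/0.47064 = 0.334.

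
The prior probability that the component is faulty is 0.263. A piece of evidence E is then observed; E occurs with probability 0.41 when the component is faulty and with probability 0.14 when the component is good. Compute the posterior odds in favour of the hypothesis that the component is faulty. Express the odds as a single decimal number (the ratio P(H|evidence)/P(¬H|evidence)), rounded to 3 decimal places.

Posterior odds ≈ 1.045

Prior odds = 0.263/(1−0.263) = 0.35685.
Likelihood ratio for E = 0.41/0.14 = 2.9286.
Posterior odds = prior odds × LR = 1.0451.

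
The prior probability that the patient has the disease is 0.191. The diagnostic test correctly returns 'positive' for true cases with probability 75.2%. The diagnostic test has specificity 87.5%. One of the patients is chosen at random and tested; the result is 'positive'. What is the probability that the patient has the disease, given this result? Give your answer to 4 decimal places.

P(H | E) ≈ 0.5868

Let H be the event that the patient has the disease. P(H) = 0.191, so P(¬H) = 0.809. With E the 'positive' result, P(E|H) = 0.752 and P(E|¬H) = 0.125.
P(E) = 0.752·0.191 + 0.125·0.809 = 0.14363 + 0.10112 = 0.24476.
By Bayes' theorem, P(H|E) = 0.14363 / 0.24476 = 0.5868.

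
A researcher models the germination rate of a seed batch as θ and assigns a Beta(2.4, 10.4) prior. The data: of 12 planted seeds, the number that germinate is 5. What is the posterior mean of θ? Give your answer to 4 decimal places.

The binomial likelihood is conjugate to the Beta prior: with 5 successes and 7 failures, the posterior is Beta(2.4+5, 10.4+7) = Beta(7.4, 17.4).
E[θ | data] = 7.4/(7.4+17.4) = 0.2984.

Posterior mean ≈ 0.2984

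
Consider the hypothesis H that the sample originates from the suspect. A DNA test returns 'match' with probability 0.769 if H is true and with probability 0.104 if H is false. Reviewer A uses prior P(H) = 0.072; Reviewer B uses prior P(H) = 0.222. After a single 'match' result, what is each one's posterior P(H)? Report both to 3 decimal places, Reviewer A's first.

The likelihood ratio for a 'match' result is 0.769/0.104 = 7.3942.
Reviewer A: prior odds 0.072/0.928 = 0.077586; posterior odds 0.57369; posterior probability 0.365.
Reviewer B: prior odds 0.222/0.778 = 0.28535; posterior odds 2.1099; posterior probability 0.678.

Reviewer A: 0.365; Reviewer B: 0.678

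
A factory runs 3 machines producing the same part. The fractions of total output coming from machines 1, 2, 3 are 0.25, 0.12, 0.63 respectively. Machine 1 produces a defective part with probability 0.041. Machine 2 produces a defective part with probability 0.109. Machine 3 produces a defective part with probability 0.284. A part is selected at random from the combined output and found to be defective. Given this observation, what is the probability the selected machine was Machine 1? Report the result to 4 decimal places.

Posterior probability ≈ 0.0507

Tabulate prior·likelihood by source: [1] prior 0.25, lik 0.041, product 0.01025; [2] prior 0.12, lik 0.109, product 0.01308; [3] prior 0.63, lik 0.284, product 0.1789.
Normalizing constant = 0.20225; the posterior for Machine 1 is its product over the sum, 0.01025/0.20225 = 0.0507.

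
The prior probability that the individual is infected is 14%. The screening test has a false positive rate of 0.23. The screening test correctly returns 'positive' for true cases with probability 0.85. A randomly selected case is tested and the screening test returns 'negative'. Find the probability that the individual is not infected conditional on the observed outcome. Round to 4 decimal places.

P(¬H | E) ≈ 0.9693

Write H for 'the individual is infected'. Prior odds H:¬H = 0.14/0.86 = 0.16279. For the 'negative' outcome, the likelihood ratio is 0.15/0.77 = 0.19481.
Posterior odds = 0.16279 × 0.19481 = 0.031712, so P(H|E) = 0.031712/(1+0.031712) = 0.0307. Then P(¬H|E) = 1 − 0.0307 = 0.9693.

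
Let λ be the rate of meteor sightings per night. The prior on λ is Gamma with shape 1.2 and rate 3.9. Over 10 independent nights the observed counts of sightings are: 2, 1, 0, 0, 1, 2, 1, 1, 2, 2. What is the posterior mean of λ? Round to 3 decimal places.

Posterior mean ≈ 0.950

The Poisson likelihood adds the total count to the shape and the number of exposure periods to the rate. Here ∑xᵢ = 12 and n = 10, so shape 1.2→13.2 and rate 3.9→13.9.
E[λ | data] = 13.2/13.9 = 0.950.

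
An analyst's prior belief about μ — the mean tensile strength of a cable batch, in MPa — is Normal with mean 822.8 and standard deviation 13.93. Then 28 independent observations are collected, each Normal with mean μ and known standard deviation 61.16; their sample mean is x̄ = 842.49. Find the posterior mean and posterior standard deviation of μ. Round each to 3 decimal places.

With known σ, the Normal prior is conjugate. Weight on the data is w = (n/σ²)/(n/σ² + 1/τ₀²) = 0.00748554/(0.00748554+0.00515345) = 0.59226.
Posterior mean = w·x̄ + (1−w)·μ₀ = 0.59226·842.49 + 0.40774·822.8 = 834.462. Posterior variance = 1/(0.00748554+0.00515345) = 79.1203, so SD = 8.895.

Posterior mean ≈ 834.462; posterior SD ≈ 8.895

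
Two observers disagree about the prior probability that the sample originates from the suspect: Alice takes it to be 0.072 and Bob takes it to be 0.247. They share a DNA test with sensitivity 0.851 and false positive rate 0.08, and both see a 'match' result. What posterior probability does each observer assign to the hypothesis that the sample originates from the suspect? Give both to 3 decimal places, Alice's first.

P('+'|H) = 0.851, P('+'|¬H) = 0.08.
Alice: numerator 0.851·0.072 = 0.061272; evidence = 0.061272+0.08·0.928 = 0.13551; posterior = 0.452.
Bob: numerator 0.851·0.247 = 0.21020; evidence = 0.21020+0.08·0.753 = 0.27044; posterior = 0.777.

Alice: 0.452; Bob: 0.777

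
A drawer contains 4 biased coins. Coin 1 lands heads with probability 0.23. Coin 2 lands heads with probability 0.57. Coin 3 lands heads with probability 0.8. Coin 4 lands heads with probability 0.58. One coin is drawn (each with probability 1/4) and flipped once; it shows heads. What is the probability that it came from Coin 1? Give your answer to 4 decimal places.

Posterior probability ≈ 0.1055

P(heads|C1) = 0.23; P(heads|C2) = 0.57; P(heads|C3) = 0.8; P(heads|C4) = 0.58.
Prior × likelihood for each source: 0.25·0.23=0.05750, 0.25·0.57=0.1425, 0.25·0.8=0.2000, 0.25·0.58=0.1450. Summing gives P(heads) = 0.54500.
P(Coin 1 | heads) = 0.05750 / 0.54500 = 0.1055.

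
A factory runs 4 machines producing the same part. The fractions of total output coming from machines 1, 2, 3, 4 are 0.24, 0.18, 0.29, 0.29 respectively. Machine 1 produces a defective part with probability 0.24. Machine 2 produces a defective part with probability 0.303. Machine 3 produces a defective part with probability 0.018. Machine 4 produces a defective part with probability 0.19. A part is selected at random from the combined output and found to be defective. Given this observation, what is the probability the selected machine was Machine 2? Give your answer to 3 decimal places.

P(defective|M1) = 0.24; P(defective|M2) = 0.303; P(defective|M3) = 0.018; P(defective|M4) = 0.19.
Prior × likelihood for each source: 0.24·0.24=0.05760, 0.18·0.303=0.05454, 0.29·0.018=0.005220, 0.29·0.19=0.05510. Summing gives P(defective) = 0.17246.
P(Machine 2 | defective) = 0.05454 / 0.17246 = 0.316.

Posterior probability ≈ 0.316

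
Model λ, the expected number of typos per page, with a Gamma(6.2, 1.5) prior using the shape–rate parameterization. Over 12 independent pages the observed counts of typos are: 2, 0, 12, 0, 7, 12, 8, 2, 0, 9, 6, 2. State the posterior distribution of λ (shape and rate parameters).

Posterior: Gamma(shape=66.2, rate=13.5)

Total count ∑xᵢ = 60 over n = 12 pages.
Gamma is conjugate to the Poisson likelihood: posterior is Gamma(shape = 6.2+60 = 66.2, rate = 1.5+12 = 13.5).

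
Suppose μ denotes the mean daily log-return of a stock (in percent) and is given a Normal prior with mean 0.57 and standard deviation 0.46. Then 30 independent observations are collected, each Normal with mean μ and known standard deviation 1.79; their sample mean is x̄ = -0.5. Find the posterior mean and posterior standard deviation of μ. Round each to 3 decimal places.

Prior precision 1/τ₀² = 1/0.46² = 4.72590; data precision n/σ² = 30/1.79² = 9.36300.
Posterior precision = 4.72590 + 9.36300 = 14.0889, giving posterior SD = 1/√14.0889 = 0.266.
Posterior mean = (4.72590·0.57 + 9.36300·-0.5) / 14.0889 = -0.141.

Posterior mean ≈ -0.141; posterior SD ≈ 0.266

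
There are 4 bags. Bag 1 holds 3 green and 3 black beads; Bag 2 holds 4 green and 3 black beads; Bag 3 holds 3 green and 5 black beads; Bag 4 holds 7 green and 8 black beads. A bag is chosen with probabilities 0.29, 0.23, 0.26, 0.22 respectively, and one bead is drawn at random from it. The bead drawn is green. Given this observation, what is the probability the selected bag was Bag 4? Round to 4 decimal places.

Tabulate prior·likelihood by source: [1] prior 0.29, lik 0.5, product 0.1450; [2] prior 0.23, lik 0.5714, product 0.1314; [3] prior 0.26, lik 0.375, product 0.09750; [4] prior 0.22, lik 0.4667, product 0.1027.
Normalizing constant = 0.47660; the posterior for Bag 4 is its product over the sum, 0.1027/0.47660 = 0.2154.

Posterior probability ≈ 0.2154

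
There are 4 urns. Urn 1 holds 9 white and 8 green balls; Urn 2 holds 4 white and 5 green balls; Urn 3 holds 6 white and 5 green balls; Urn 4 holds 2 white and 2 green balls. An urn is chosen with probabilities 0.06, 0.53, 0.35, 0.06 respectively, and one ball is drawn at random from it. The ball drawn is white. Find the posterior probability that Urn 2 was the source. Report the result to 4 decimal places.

P(white|Urn 1) = 0.5294; P(white|Urn 2) = 0.4444; P(white|Urn 3) = 0.5455; P(white|Urn 4) = 0.5.
Prior × likelihood for each source: 0.06·0.5294=0.03176, 0.53·0.4444=0.2356, 0.35·0.5455=0.1909, 0.06·0.5=0.03000. Summing gives P(white) = 0.48823.
P(Urn 2 | white) = 0.2356 / 0.48823 = 0.4825.

Posterior probability ≈ 0.4825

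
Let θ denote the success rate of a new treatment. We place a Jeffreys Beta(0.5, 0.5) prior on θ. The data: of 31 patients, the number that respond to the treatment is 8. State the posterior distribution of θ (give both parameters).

Posterior: Beta(8.5, 23.5)

Observing 8 successes and 23 failures updates Beta(0.5, 0.5) by adding the success and failure counts to the two shape parameters: α = 0.5+8 = 8.5, β = 0.5+23 = 23.5.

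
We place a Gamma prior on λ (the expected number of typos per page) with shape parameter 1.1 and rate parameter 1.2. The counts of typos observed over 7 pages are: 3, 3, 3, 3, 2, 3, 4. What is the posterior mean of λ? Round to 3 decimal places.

Total count ∑xᵢ = 21 over n = 7 pages.
Gamma is conjugate to the Poisson likelihood: posterior is Gamma(shape = 1.1+21 = 22.1, rate = 1.2+7 = 8.2).
E[λ | data] = 22.1/8.2 = 2.695.

Posterior mean ≈ 2.695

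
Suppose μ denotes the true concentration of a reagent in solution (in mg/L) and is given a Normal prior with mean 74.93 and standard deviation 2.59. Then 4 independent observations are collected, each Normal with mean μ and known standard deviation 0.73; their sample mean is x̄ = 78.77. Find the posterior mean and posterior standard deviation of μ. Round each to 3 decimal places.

Prior precision 1/τ₀² = 1/2.59² = 0.149074; data precision n/σ² = 4/0.73² = 7.50610.
Posterior precision = 0.149074 + 7.50610 = 7.65517, giving posterior SD = 1/√7.65517 = 0.361.
Posterior mean = (0.149074·74.93 + 7.50610·78.77) / 7.65517 = 78.695.

Posterior mean ≈ 78.695; posterior SD ≈ 0.361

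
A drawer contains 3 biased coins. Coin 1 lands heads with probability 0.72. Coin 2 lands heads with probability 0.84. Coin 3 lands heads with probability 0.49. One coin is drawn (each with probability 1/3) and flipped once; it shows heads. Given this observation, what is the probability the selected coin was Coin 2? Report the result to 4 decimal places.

P(heads|C1) = 0.72; P(heads|C2) = 0.84; P(heads|C3) = 0.49.
Prior × likelihood for each source: 0.333333·0.72=0.2400, 0.333333·0.84=0.2800, 0.333333·0.49=0.1633. Summing gives P(heads) = 0.68333.
P(Coin 2 | heads) = 0.2800 / 0.68333 = 0.4098.

Posterior probability ≈ 0.4098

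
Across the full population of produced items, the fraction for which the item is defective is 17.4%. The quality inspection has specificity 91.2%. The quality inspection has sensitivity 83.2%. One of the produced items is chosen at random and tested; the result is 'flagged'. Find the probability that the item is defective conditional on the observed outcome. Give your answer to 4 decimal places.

P(H | E) ≈ 0.6657

Write H for 'the item is defective'. Prior odds H:¬H = 0.174/0.826 = 0.21065. For the 'flagged' outcome, the likelihood ratio is 0.832/0.088 = 9.4545.
Posterior odds = 0.21065 × 9.4545 = 1.9916, so P(H|E) = 1.9916/(1+1.9916) = 0.6657.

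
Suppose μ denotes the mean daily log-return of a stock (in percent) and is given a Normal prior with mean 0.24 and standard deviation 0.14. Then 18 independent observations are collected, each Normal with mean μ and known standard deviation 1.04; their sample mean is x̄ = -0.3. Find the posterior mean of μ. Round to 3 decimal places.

Posterior mean ≈ 0.107

With known σ, the Normal prior is conjugate. Weight on the data is w = (n/σ²)/(n/σ² + 1/τ₀²) = 16.6420/(16.6420+51.0204) = 0.24596.
Posterior mean = w·x̄ + (1−w)·μ₀ = 0.24596·-0.3 + 0.75404·0.24 = 0.107.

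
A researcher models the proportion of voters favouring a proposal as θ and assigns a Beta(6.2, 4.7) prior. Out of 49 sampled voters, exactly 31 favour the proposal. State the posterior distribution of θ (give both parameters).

Posterior: Beta(37.2, 22.7)

The binomial likelihood is conjugate to the Beta prior: with 31 successes and 18 failures, the posterior is Beta(6.2+31, 4.7+18) = Beta(37.2, 22.7).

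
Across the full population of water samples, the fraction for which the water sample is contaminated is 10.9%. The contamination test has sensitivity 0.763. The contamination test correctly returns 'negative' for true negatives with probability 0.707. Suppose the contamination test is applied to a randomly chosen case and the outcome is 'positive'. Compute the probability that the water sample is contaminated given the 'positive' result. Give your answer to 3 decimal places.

P(H | E) ≈ 0.242

Write H for 'the water sample is contaminated'. Prior odds H:¬H = 0.109/0.891 = 0.12233. For the 'positive' outcome, the likelihood ratio is 0.763/0.293 = 2.6041.
Posterior odds = 0.12233 × 2.6041 = 0.31857, so P(H|E) = 0.31857/(1+0.31857) = 0.242.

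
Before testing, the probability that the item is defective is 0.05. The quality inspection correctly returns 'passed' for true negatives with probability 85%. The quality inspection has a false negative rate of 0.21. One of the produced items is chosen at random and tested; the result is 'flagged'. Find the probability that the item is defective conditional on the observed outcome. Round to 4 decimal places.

P(H | E) ≈ 0.2170

Write H for 'the item is defective'. Prior odds H:¬H = 0.05/0.95 = 0.052632. For the 'flagged' outcome, the likelihood ratio is 0.79/0.15 = 5.2667.
Posterior odds = 0.052632 × 5.2667 = 0.27719, so P(H|E) = 0.27719/(1+0.27719) = 0.2170.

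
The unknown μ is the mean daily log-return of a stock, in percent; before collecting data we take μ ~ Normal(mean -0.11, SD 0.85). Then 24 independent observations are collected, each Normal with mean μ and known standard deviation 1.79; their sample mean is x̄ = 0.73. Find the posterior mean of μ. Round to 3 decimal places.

Posterior mean ≈ 0.599

With known σ, the Normal prior is conjugate. Weight on the data is w = (n/σ²)/(n/σ² + 1/τ₀²) = 7.49040/(7.49040+1.38408) = 0.84404.
Posterior mean = w·x̄ + (1−w)·μ₀ = 0.84404·0.73 + 0.15596·-0.11 = 0.599.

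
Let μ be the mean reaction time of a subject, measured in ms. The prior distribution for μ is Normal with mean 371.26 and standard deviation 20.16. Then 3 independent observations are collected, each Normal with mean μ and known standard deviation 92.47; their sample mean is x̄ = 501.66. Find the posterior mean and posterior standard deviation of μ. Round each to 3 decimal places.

With known σ, the Normal prior is conjugate. Weight on the data is w = (n/σ²)/(n/σ² + 1/τ₀²) = 0.00035085/(0.00035085+0.00246047) = 0.12480.
Posterior mean = w·x̄ + (1−w)·μ₀ = 0.12480·501.66 + 0.87520·371.26 = 387.534. Posterior variance = 1/(0.00035085+0.00246047) = 355.704, so SD = 18.860.

Posterior mean ≈ 387.534; posterior SD ≈ 18.860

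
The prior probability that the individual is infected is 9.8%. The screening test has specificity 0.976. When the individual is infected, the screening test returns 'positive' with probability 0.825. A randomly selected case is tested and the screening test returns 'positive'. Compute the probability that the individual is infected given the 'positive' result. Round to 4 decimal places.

P(H | E) ≈ 0.7888

Write H for 'the individual is infected'. Prior odds H:¬H = 0.098/0.902 = 0.10865. For the 'positive' outcome, the likelihood ratio is 0.825/0.024 = 34.375.
Posterior odds = 0.10865 × 34.375 = 3.7348, so P(H|E) = 3.7348/(1+3.7348) = 0.7888.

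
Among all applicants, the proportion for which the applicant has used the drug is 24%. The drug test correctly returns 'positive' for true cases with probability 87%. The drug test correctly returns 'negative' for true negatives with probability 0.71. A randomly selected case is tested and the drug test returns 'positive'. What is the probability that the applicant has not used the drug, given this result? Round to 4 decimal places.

P(¬H | E) ≈ 0.5135

Let H be the event that the applicant has used the drug. P(H) = 0.24, so P(¬H) = 0.76. With E the 'positive' result, P(E|H) = 0.87 and P(E|¬H) = 0.29.
P(E) = 0.87·0.24 + 0.29·0.76 = 0.20880 + 0.22040 = 0.42920.
By Bayes' theorem, P(H|E) = 0.20880 / 0.42920 = 0.4865. Hence P(¬H|E) = 1 − 0.4865 = 0.5135.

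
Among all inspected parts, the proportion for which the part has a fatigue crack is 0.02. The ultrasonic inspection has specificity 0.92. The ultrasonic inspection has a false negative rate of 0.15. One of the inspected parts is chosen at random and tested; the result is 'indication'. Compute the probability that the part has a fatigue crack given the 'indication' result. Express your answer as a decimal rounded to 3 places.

P(H | E) ≈ 0.178

Let H be the event that the part has a fatigue crack. P(H) = 0.02, so P(¬H) = 0.98. With E the 'indication' result, P(E|H) = 0.85 and P(E|¬H) = 0.08.
P(E) = 0.85·0.02 + 0.08·0.98 = 0.017000 + 0.078400 = 0.095400.
By Bayes' theorem, P(H|E) = 0.017000 / 0.095400 = 0.178.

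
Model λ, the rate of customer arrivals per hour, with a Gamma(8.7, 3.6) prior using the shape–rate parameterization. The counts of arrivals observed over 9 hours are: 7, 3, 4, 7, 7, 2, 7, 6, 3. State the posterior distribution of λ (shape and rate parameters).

Posterior: Gamma(shape=54.7, rate=12.6)

The Poisson likelihood adds the total count to the shape and the number of exposure periods to the rate. Here ∑xᵢ = 46 and n = 9, so shape 8.7→54.7 and rate 3.6→12.6.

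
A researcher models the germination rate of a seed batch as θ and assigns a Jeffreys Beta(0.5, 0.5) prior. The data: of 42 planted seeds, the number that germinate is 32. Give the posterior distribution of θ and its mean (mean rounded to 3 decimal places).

The binomial likelihood is conjugate to the Beta prior: with 32 successes and 10 failures, the posterior is Beta(0.5+32, 0.5+10) = Beta(32.5, 10.5).
Posterior mean = α/(α+β) = 32.5/43 = 0.756.

Posterior: Beta(32.5, 10.5); mean ≈ 0.756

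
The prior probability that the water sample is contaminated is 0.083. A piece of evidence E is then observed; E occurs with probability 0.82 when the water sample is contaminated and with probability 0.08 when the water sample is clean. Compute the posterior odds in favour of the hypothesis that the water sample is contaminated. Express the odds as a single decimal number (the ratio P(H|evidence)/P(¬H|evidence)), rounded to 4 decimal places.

Posterior odds ≈ 0.9278

Prior odds = 0.083/(1−0.083) = 0.090513. In log-odds, ln(0.090513) = -2.4023.
Add log likelihood ratio: ln(10.250) = 2.3273.
Posterior log-odds = -0.074989, so posterior odds = exp(-0.074989) = 0.92775.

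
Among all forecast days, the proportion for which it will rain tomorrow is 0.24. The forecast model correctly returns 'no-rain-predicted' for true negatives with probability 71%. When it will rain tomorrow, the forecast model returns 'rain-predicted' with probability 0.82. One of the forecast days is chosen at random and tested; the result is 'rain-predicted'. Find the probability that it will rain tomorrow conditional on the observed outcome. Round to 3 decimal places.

Let H be the event that it will rain tomorrow. P(H) = 0.24, so P(¬H) = 0.76. With E the 'rain-predicted' result, P(E|H) = 0.82 and P(E|¬H) = 0.29.
P(E) = 0.82·0.24 + 0.29·0.76 = 0.19680 + 0.22040 = 0.41720.
By Bayes' theorem, P(H|E) = 0.19680 / 0.41720 = 0.472.

P(H | E) ≈ 0.472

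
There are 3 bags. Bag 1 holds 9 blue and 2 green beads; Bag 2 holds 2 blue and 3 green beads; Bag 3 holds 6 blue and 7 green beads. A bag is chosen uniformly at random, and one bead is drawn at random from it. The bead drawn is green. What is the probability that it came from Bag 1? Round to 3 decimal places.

P(green|Bag 1) = 0.1818; P(green|Bag 2) = 0.6; P(green|Bag 3) = 0.5385.
Prior × likelihood for each source: 0.333333·0.1818=0.06061, 0.333333·0.6=0.2000, 0.333333·0.5385=0.1795. Summing gives P(green) = 0.44009.
P(Bag 1 | green) = 0.06061 / 0.44009 = 0.138.

Posterior probability ≈ 0.138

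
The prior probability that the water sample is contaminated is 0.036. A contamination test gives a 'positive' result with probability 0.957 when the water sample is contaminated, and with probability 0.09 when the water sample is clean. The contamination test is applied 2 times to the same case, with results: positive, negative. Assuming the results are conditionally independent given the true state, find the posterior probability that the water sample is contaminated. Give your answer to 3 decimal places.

Let H be the event that the water sample is contaminated; start with P(H) = 0.036. P('positive'|H) = 0.957, P('positive'|¬H) = 0.09.
Update on result 1 ('positive'): P(H) ← 0.957·0.0360 / (0.957·0.0360 + 0.09·0.9640) = 0.034452/0.12121 = 0.2842.
Update on result 2 ('negative'): P(H) ← 0.043·0.2842 / (0.043·0.2842 + 0.91·0.7158) = 0.012222/0.66357 = 0.0184.

Posterior P(H) ≈ 0.018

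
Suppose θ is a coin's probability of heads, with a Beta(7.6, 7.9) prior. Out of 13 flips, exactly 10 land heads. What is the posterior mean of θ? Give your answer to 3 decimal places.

Posterior mean ≈ 0.618

The binomial likelihood is conjugate to the Beta prior: with 10 successes and 3 failures, the posterior is Beta(7.6+10, 7.9+3) = Beta(17.6, 10.9).
Posterior mean = α/(α+β) = 17.6/28.5 = 0.618.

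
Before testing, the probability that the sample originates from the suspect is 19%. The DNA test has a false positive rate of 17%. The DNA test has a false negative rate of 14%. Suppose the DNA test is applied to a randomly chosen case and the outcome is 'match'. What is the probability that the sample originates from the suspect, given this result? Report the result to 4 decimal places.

Let H be the event that the sample originates from the suspect. P(H) = 0.19, so P(¬H) = 0.81. With E the 'match' result, P(E|H) = 0.86 and P(E|¬H) = 0.17.
P(E) = 0.86·0.19 + 0.17·0.81 = 0.16340 + 0.13770 = 0.30110.
By Bayes' theorem, P(H|E) = 0.16340 / 0.30110 = 0.5427.

P(H | E) ≈ 0.5427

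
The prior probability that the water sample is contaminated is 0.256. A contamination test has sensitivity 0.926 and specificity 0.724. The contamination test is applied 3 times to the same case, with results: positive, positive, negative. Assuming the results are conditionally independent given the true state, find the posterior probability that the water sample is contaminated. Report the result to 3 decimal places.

Posterior P(H) ≈ 0.284

Let H be the event that the water sample is contaminated; start with P(H) = 0.256. P('positive'|H) = 0.926, P('positive'|¬H) = 0.276.
Update on result 1 ('positive'): P(H) ← 0.926·0.2560 / (0.926·0.2560 + 0.276·0.7440) = 0.23706/0.44240 = 0.5358.
Update on result 2 ('positive'): P(H) ← 0.926·0.5358 / (0.926·0.5358 + 0.276·0.4642) = 0.49619/0.62430 = 0.7948.
Update on result 3 ('negative'): P(H) ← 0.074·0.7948 / (0.074·0.7948 + 0.724·0.2052) = 0.058815/0.20738 = 0.2836.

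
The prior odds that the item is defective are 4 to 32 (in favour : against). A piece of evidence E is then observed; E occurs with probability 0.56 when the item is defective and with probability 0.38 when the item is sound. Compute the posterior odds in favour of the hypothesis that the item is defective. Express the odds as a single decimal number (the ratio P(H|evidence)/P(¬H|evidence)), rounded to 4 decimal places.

Prior odds = 4/32 = 0.12500.
Likelihood ratio for E = 0.56/0.38 = 1.4737.
Posterior odds = prior odds × LR = 0.18421.

Posterior odds ≈ 0.1842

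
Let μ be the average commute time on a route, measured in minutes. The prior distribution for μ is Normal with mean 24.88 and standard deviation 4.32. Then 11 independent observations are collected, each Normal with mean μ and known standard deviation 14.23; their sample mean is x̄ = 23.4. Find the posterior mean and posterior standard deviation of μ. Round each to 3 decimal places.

Posterior mean ≈ 24.135; posterior SD ≈ 3.044

Prior precision 1/τ₀² = 1/4.32² = 0.0535837; data precision n/σ² = 11/14.23² = 0.0543229.
Posterior precision = 0.0535837 + 0.0543229 = 0.107907, giving posterior SD = 1/√0.107907 = 3.044.
Posterior mean = (0.0535837·24.88 + 0.0543229·23.4) / 0.107907 = 24.135.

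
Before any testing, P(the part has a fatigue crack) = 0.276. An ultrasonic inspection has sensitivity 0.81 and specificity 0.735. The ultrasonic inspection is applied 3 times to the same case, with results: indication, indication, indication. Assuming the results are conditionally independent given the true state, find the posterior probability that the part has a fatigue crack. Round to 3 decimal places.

Let H be the event that the part has a fatigue crack; start with P(H) = 0.276. P('indication'|H) = 0.81, P('indication'|¬H) = 0.265.
Update on result 1 ('indication'): P(H) ← 0.81·0.2760 / (0.81·0.2760 + 0.265·0.7240) = 0.22356/0.41542 = 0.5382.
Update on result 2 ('indication'): P(H) ← 0.81·0.5382 / (0.81·0.5382 + 0.265·0.4618) = 0.43590/0.55829 = 0.7808.
Update on result 3 ('indication'): P(H) ← 0.81·0.7808 / (0.81·0.7808 + 0.265·0.2192) = 0.63243/0.69053 = 0.9159.

Posterior P(H) ≈ 0.916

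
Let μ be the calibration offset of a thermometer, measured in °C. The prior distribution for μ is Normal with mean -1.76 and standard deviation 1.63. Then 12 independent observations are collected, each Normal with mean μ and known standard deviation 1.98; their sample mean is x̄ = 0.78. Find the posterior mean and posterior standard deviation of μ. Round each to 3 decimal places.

Posterior mean ≈ 0.502; posterior SD ≈ 0.539

With known σ, the Normal prior is conjugate. Weight on the data is w = (n/σ²)/(n/σ² + 1/τ₀²) = 3.06091/(3.06091+0.376378) = 0.89050.
Posterior mean = w·x̄ + (1−w)·μ₀ = 0.89050·0.78 + 0.10950·-1.76 = 0.502. Posterior variance = 1/(3.06091+0.376378) = 0.290927, so SD = 0.539.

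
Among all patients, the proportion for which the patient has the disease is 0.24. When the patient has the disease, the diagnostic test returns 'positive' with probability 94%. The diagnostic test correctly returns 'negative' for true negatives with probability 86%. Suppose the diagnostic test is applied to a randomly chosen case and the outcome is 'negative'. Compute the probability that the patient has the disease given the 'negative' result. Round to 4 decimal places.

P(H | E) ≈ 0.0216

Write H for 'the patient has the disease'. Prior odds H:¬H = 0.24/0.76 = 0.31579. For the 'negative' outcome, the likelihood ratio is 0.06/0.86 = 0.069767.
Posterior odds = 0.31579 × 0.069767 = 0.022032, so P(H|E) = 0.022032/(1+0.022032) = 0.0216.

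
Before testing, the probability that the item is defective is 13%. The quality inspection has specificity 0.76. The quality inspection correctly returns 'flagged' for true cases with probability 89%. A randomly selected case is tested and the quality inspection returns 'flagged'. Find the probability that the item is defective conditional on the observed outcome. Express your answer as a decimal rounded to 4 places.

P(H | E) ≈ 0.3565

Write H for 'the item is defective'. Prior odds H:¬H = 0.13/0.87 = 0.14943. For the 'flagged' outcome, the likelihood ratio is 0.89/0.24 = 3.7083.
Posterior odds = 0.14943 × 3.7083 = 0.55412, so P(H|E) = 0.55412/(1+0.55412) = 0.3565.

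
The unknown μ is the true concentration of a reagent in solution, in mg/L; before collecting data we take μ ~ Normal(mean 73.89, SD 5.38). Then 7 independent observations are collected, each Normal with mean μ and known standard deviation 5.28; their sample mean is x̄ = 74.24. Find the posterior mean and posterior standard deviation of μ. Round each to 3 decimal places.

Posterior mean ≈ 74.198; posterior SD ≈ 1.871

Prior precision 1/τ₀² = 1/5.38² = 0.0345490; data precision n/σ² = 7/5.28² = 0.251090.
Posterior precision = 0.0345490 + 0.251090 = 0.285639, giving posterior SD = 1/√0.285639 = 1.871.
Posterior mean = (0.0345490·73.89 + 0.251090·74.24) / 0.285639 = 74.198.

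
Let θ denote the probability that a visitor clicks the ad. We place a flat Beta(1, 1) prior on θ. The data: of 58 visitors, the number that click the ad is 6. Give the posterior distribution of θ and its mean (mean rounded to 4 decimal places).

Posterior: Beta(7, 53); mean ≈ 0.1167

Observing 6 successes and 52 failures updates Beta(1, 1) by adding the success and failure counts to the two shape parameters: α = 1+6 = 7, β = 1+52 = 53.
E[θ | data] = 7/(7+53) = 0.1167.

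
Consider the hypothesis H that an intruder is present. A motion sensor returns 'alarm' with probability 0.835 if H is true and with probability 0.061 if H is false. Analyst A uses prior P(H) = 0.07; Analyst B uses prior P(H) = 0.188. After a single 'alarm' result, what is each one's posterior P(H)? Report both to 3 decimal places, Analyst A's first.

P('+'|H) = 0.835, P('+'|¬H) = 0.061.
Analyst A: numerator 0.835·0.07 = 0.058450; evidence = 0.058450+0.061·0.93 = 0.11518; posterior = 0.507.
Analyst B: numerator 0.835·0.188 = 0.15698; evidence = 0.15698+0.061·0.812 = 0.20651; posterior = 0.760.

Analyst A: 0.507; Analyst B: 0.760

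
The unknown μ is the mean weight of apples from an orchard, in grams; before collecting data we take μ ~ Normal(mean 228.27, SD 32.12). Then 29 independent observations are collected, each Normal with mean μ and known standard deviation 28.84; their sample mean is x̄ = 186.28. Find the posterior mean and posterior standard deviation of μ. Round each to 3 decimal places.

Posterior mean ≈ 187.416; posterior SD ≈ 5.283

Prior precision 1/τ₀² = 1/32.12² = 0.00096928; data precision n/σ² = 29/28.84² = 0.0348664.
Posterior precision = 0.00096928 + 0.0348664 = 0.0358357, giving posterior SD = 1/√0.0358357 = 5.283.
Posterior mean = (0.00096928·228.27 + 0.0348664·186.28) / 0.0358357 = 187.416.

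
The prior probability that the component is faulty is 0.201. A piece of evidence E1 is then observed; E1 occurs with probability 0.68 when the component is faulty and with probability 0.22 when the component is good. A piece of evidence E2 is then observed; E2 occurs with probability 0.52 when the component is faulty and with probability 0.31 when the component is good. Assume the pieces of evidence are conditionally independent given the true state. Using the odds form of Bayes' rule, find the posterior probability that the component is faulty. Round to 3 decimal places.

Prior odds = 0.201/(1−0.201) = 0.25156.
Likelihood ratio for E1 = 0.68/0.22 = 3.0909.
Likelihood ratio for E2 = 0.52/0.31 = 1.6774.
Posterior odds = prior odds × LR₁ × LR₂ = 1.3043.
Posterior probability = odds/(1+odds) = 1.3043/2.3043 = 0.566.

Posterior probability ≈ 0.566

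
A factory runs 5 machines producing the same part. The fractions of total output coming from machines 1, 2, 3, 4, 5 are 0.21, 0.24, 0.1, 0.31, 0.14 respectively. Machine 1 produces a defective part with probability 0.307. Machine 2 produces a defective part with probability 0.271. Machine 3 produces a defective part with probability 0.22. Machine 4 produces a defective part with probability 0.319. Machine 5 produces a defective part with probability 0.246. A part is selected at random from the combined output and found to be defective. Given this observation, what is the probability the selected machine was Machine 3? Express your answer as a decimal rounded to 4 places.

Posterior probability ≈ 0.0772

Tabulate prior·likelihood by source: [1] prior 0.21, lik 0.307, product 0.06447; [2] prior 0.24, lik 0.271, product 0.06504; [3] prior 0.1, lik 0.22, product 0.02200; [4] prior 0.31, lik 0.319, product 0.09889; [5] prior 0.14, lik 0.246, product 0.03444.
Normalizing constant = 0.28484; the posterior for Machine 3 is its product over the sum, 0.02200/0.28484 = 0.0772.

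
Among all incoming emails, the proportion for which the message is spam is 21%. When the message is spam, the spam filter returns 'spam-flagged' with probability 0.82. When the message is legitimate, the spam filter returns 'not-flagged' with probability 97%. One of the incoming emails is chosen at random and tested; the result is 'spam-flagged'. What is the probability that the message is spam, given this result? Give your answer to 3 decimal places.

P(H | E) ≈ 0.879

Write H for 'the message is spam'. Prior odds H:¬H = 0.21/0.79 = 0.26582. For the 'spam-flagged' outcome, the likelihood ratio is 0.82/0.03 = 27.333.
Posterior odds = 0.26582 × 27.333 = 7.2658, so P(H|E) = 7.2658/(1+7.2658) = 0.879.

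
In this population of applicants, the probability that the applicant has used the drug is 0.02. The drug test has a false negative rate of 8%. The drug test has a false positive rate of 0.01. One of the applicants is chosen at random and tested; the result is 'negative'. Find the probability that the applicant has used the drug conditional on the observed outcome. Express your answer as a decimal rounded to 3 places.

Let H be the event that the applicant has used the drug. P(H) = 0.02, so P(¬H) = 0.98. With E the 'negative' result, P(E|H) = 0.08 and P(E|¬H) = 0.99.
P(E) = 0.08·0.02 + 0.99·0.98 = 0.0016000 + 0.97020 = 0.97180.
By Bayes' theorem, P(H|E) = 0.0016000 / 0.97180 = 0.002.

P(H | E) ≈ 0.002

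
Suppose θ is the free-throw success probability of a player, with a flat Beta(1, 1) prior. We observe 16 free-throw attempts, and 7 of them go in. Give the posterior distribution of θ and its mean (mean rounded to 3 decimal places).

Posterior: Beta(8, 10); mean ≈ 0.444

The binomial likelihood is conjugate to the Beta prior: with 7 successes and 9 failures, the posterior is Beta(1+7, 1+9) = Beta(8, 10).
E[θ | data] = 8/(8+10) = 0.444.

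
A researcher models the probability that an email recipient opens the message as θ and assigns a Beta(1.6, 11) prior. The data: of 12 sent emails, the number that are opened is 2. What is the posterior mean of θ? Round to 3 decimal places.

Posterior mean ≈ 0.146

The binomial likelihood is conjugate to the Beta prior: with 2 successes and 10 failures, the posterior is Beta(1.6+2, 11+10) = Beta(3.6, 21).
E[θ | data] = 3.6/(3.6+21) = 0.146.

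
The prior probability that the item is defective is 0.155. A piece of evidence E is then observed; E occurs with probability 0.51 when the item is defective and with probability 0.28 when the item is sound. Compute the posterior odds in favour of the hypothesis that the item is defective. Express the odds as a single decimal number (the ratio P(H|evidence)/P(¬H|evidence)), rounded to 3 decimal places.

Posterior odds ≈ 0.334

Prior odds = 0.155/(1−0.155) = 0.18343. In log-odds, ln(0.18343) = -1.6959.
Add log likelihood ratio: ln(1.8214) = 0.59962.
Posterior log-odds = -1.0963, so posterior odds = exp(-1.0963) = 0.33411.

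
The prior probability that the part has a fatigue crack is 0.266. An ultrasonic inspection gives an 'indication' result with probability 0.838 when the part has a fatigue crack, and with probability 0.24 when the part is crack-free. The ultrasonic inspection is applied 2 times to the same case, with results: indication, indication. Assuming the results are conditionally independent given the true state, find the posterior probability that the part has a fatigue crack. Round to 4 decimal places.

Posterior P(H) ≈ 0.8154

With H the event that the part has a fatigue crack, the joint likelihood of the observed sequence is P(data|H) = 0.838·0.838 = 0.70224 and P(data|¬H) = 0.24·0.24 = 0.057600.
Bayes: P(H|data) = 0.266·0.70224 / (0.266·0.70224 + 0.734·0.057600) = 0.18680/0.22908 = 0.8154.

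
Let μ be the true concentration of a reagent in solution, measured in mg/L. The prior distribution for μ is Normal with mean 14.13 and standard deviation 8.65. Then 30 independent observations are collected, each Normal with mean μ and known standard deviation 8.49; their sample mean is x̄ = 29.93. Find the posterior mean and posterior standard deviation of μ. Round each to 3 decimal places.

Prior precision 1/τ₀² = 1/8.65² = 0.0133650; data precision n/σ² = 30/8.49² = 0.416204.
Posterior precision = 0.0133650 + 0.416204 = 0.429569, giving posterior SD = 1/√0.429569 = 1.526.
Posterior mean = (0.0133650·14.13 + 0.416204·29.93) / 0.429569 = 29.438.

Posterior mean ≈ 29.438; posterior SD ≈ 1.526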